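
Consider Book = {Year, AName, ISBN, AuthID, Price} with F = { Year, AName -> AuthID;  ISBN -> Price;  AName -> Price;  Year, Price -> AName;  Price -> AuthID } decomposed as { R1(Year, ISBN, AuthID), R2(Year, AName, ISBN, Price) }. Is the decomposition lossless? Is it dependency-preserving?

lossless but not dependency-preserving

Lossless test: (Year, ISBN)⁺ = {Year, AName, ISBN, AuthID, Price}, which contains all of one fragment — lossless.
Dependency preservation: the restricted closure of {Year, AName} across the fragments never reaches {AuthID}, so Year, AName → AuthID cannot be enforced without a join — not preserved.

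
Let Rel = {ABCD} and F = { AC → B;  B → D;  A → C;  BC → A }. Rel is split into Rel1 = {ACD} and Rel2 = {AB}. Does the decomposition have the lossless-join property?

Common attributes: Rel1 ∩ Rel2 = {A}.
Closure of {A}: A → C applies, adding C; AC → B applies, adding B; B → D applies, adding D. So (A)⁺ = {ABCD}.
This closure contains every attribute of Rel1, so Rel1 ∩ Rel2 → Rel1. The join is lossless.

Yes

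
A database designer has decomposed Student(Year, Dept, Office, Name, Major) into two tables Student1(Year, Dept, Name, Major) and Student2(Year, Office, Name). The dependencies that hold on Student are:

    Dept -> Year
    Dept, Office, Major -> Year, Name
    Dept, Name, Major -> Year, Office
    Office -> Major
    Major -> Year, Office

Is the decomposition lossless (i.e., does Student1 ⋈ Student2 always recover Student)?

Common attributes: Student1 ∩ Student2 = {Year, Name}.
No dependency enlarges {Year, Name}, so (Year, Name)⁺ = {Year, Name}.
The closure contains neither all of Student1 = {Year, Dept, Name, Major} nor all of Student2 = {Year, Office, Name}, so the common attributes are not a superkey of either fragment. The join is lossy.

No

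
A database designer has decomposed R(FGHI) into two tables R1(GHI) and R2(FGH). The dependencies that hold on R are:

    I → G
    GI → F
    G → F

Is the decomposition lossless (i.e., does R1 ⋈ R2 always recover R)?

Common attributes: R1 ∩ R2 = {GH}.
Closure of {GH}: G → F applies, adding F. So (GH)⁺ = {FGH}.
This closure contains every attribute of R2, so R1 ∩ R2 → R2. The join is lossless.

Yes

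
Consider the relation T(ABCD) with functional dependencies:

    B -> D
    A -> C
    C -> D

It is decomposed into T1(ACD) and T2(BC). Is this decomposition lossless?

No

Common attributes: T1 ∩ T2 = {C}.
Closure of {C}: C → D applies, adding D. So (C)⁺ = {CD}.
The closure contains neither all of T1 = {ACD} nor all of T2 = {BC}, so the common attributes are not a superkey of either fragment. The join is lossy.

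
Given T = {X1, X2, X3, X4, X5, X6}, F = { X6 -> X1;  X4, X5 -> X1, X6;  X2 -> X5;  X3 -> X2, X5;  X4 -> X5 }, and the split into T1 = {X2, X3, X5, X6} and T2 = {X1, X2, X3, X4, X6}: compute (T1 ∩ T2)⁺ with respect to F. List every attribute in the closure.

T1 ∩ T2 = {X2, X3, X6}.
X6 → X1 applies, adding X1
X2 → X5 applies, adding X5
Closure: {X1, X2, X3, X5, X6}.

X1, X2, X3, X5, X6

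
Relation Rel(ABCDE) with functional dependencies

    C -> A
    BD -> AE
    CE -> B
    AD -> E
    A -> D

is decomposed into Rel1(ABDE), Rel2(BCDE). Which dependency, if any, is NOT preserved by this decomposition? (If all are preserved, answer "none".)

none

C → A: restricted closure across fragments reaches A.
BD → AE lies within Rel1.
CE → B lies within Rel2.
AD → E lies within Rel1.
A → D lies within Rel1.
Every dependency is enforceable on the fragments, so the decomposition is dependency-preserving.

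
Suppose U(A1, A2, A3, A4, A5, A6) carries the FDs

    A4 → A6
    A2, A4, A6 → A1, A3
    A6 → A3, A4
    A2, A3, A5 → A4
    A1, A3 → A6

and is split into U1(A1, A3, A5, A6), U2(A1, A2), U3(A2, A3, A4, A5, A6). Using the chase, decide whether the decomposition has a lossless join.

Chase test. Columns are A1, A2, A3, A4, A5, A6; row i has aⱼ where attribute j ∈ Ui, else bᵢⱼ.
Initial tableau (one row per fragment):
  row 1: a1 b12 a3 b14 a5 a6
  row 2: a1 a2 b23 b24 b25 b26
  row 3: b31 a2 a3 a4 a5 a6
Rows 1 and 3 agree on A6; apply A6→A3, A4 and equate their A3, A4 entries.
No row becomes fully distinguished — the join is lossy.

No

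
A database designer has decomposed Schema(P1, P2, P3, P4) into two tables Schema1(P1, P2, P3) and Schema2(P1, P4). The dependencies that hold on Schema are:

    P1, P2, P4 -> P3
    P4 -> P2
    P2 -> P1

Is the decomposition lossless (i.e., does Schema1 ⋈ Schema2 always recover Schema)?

Common attributes: Schema1 ∩ Schema2 = {P1}.
No dependency enlarges {P1}, so (P1)⁺ = {P1}.
The closure contains neither all of Schema1 = {P1, P2, P3} nor all of Schema2 = {P1, P4}, so the common attributes are not a superkey of either fragment. The join is lossy.

No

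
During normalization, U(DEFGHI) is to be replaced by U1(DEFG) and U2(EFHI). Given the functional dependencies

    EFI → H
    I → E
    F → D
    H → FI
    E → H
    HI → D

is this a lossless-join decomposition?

Common attributes: U1 ∩ U2 = {EF}.
Closure of {EF}: F → D applies, adding D; E → H applies, adding H; H → FI applies, adding I. So (EF)⁺ = {DEFHI}.
This closure contains every attribute of U2, so U1 ∩ U2 → U2. The join is lossless.

Yes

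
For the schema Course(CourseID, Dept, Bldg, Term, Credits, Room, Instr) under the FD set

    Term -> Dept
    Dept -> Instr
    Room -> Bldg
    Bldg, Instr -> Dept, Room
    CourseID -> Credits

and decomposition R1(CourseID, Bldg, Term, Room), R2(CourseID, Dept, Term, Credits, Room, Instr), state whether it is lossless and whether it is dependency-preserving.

lossless but not dependency-preserving

Lossless test: (CourseID, Term, Room)⁺ = {CourseID, Dept, Bldg, Term, Credits, Room, Instr}, which contains all of one fragment — lossless.
Dependency preservation: the restricted closure of {Bldg, Instr} across the fragments never reaches {Dept, Room}, so Bldg, Instr → Dept, Room cannot be enforced without a join — not preserved.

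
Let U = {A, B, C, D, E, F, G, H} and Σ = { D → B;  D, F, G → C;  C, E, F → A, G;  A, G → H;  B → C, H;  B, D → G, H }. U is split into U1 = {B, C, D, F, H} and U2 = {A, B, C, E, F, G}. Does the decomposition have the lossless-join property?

Common attributes: U1 ∩ U2 = {B, C, F}.
Closure of {B, C, F}: B → C, H applies, adding H. So (B, C, F)⁺ = {B, C, F, H}.
The closure contains neither all of U1 = {B, C, D, F, H} nor all of U2 = {A, B, C, E, F, G}, so the common attributes are not a superkey of either fragment. The join is lossy.

No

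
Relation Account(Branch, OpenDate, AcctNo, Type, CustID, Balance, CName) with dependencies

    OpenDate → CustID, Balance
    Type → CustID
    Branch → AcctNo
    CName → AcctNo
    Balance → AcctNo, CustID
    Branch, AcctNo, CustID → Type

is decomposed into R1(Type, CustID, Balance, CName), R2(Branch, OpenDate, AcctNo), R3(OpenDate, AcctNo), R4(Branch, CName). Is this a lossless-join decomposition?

Chase test. Columns are Branch, OpenDate, AcctNo, Type, CustID, Balance, CName; row i has aⱼ where attribute j ∈ Ri, else bᵢⱼ.
Initial tableau (one row per fragment):
  row 1: b11 b12 b13 a4 a5 a6 a7
  row 2: a1 a2 a3 b24 b25 b26 b27
  row 3: b31 a2 a3 b34 b35 b36 b37
  row 4: a1 b42 b43 b44 b45 b46 a7
Rows 2 and 3 agree on OpenDate; apply OpenDate→CustID, Balance and equate their CustID, Balance entries.
Rows 2 and 4 agree on Branch; apply Branch→AcctNo and equate their AcctNo entries.
Rows 1 and 4 agree on CName; apply CName→AcctNo and equate their AcctNo entries.
No row becomes fully distinguished — the join is lossy.

No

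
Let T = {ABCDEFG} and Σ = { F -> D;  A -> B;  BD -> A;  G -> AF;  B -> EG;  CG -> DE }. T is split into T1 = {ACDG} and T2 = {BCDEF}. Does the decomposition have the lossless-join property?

No

Common attributes: T1 ∩ T2 = {CD}.
No dependency enlarges {CD}, so (CD)⁺ = {CD}.
The closure contains neither all of T1 = {ACDG} nor all of T2 = {BCDEF}, so the common attributes are not a superkey of either fragment. The join is lossy.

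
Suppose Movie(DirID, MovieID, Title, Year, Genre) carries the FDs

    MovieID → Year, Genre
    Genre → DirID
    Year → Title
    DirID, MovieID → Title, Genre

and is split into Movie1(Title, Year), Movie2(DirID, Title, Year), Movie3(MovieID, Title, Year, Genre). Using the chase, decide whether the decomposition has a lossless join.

No

Chase test. Columns are DirID, MovieID, Title, Year, Genre; row i has aⱼ where attribute j ∈ Moviei, else bᵢⱼ.
Initial tableau (one row per fragment):
  row 1: b11 b12 a3 a4 b15
  row 2: a1 b22 a3 a4 b25
  row 3: b31 a2 a3 a4 a5
No row becomes fully distinguished — the join is lossy.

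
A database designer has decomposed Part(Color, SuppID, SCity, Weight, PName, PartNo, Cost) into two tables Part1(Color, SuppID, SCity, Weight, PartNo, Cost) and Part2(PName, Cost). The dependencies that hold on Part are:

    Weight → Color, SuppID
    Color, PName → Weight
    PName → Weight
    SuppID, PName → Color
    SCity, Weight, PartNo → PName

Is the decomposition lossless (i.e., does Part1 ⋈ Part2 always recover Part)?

Common attributes: Part1 ∩ Part2 = {Cost}.
No dependency enlarges {Cost}, so (Cost)⁺ = {Cost}.
The closure contains neither all of Part1 = {Color, SuppID, SCity, Weight, PartNo, Cost} nor all of Part2 = {PName, Cost}, so the common attributes are not a superkey of either fragment. The join is lossy.

No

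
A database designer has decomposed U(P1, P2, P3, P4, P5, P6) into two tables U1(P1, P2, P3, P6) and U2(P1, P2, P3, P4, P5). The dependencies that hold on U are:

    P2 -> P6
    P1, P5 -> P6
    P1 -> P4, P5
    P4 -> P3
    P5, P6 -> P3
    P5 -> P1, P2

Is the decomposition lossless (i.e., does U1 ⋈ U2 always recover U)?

Common attributes: U1 ∩ U2 = {P1, P2, P3}.
Closure of {P1, P2, P3}: P2 → P6 applies, adding P6; P1 → P4, P5 applies, adding P4, P5. So (P1, P2, P3)⁺ = {P1, P2, P3, P4, P5, P6}.
This closure contains every attribute of U1, so U1 ∩ U2 → U1. The join is lossless.

Yes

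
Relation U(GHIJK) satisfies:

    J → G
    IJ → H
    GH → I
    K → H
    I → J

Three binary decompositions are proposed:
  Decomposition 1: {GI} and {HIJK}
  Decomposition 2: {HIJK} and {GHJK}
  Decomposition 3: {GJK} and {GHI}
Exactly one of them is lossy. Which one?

Decomposition 3

Decomposition 1: common = {I}, closure = {GHIJ} → lossless.
Decomposition 2: common = {HJK}, closure = {GHIJK} → lossless.
Decomposition 3: common = {G}, closure = {G} → lossy.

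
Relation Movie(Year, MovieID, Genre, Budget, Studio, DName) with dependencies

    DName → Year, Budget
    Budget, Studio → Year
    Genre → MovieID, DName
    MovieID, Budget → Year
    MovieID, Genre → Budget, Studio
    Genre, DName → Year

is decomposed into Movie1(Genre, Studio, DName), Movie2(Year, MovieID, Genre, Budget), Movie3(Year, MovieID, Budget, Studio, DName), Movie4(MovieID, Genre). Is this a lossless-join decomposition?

Chase test. Columns are Year, MovieID, Genre, Budget, Studio, DName; row i has aⱼ where attribute j ∈ Moviei, else bᵢⱼ.
Initial tableau (one row per fragment):
  row 1: b11 b12 a3 b14 a5 a6
  row 2: a1 a2 a3 a4 b25 b26
  row 3: a1 a2 b33 a4 a5 a6
  row 4: b41 a2 a3 b44 b45 b46
Rows 1 and 3 agree on DName; apply DName→Year, Budget and equate their Year, Budget entries.
Rows 1 and 2 agree on Genre; apply Genre→MovieID, DName and equate their MovieID, DName entries.
Rows 1 and 4 agree on Genre; apply Genre→MovieID, DName and equate their MovieID, DName entries.
Rows 1 and 2 agree on MovieID, Genre; apply MovieID, Genre→Budget, Studio and equate their Budget, Studio entries.
Rows 1 and 4 agree on MovieID, Genre; apply MovieID, Genre→Budget, Studio and equate their Budget, Studio entries.
Rows 1 and 4 agree on Genre, DName; apply Genre, DName→Year and equate their Year entries.
Row 1 is now all distinguished symbols — the join is lossless.

Yes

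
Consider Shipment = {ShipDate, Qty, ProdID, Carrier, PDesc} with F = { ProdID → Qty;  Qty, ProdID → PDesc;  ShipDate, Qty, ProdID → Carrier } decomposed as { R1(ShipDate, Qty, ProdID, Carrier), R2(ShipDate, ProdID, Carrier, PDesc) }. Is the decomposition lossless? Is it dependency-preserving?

lossless and dependency-preserving

Lossless test: (ShipDate, ProdID, Carrier)⁺ = {ShipDate, Qty, ProdID, Carrier, PDesc}, which contains all of one fragment — lossless.
Dependency preservation: Qty, ProdID → PDesc is not contained in any single fragment, but the restricted closure of its left-hand side across the fragments still reaches the right-hand side; the remaining FDs each lie inside some fragment. All dependencies are preserved.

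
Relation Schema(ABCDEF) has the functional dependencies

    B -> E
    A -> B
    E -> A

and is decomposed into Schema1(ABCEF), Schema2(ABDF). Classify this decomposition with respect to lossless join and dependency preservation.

Lossless test: (ABF)⁺ = {ABEF}, which is a superkey of neither fragment — lossy.
Dependency preservation: every FD's attributes lie within a single fragment, so each can be enforced locally — preserved.

lossy but dependency-preserving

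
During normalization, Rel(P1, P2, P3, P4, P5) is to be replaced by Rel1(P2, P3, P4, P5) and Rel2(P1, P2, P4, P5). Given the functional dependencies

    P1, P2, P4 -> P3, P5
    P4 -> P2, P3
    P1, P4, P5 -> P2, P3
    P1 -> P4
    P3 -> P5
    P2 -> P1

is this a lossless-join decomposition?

Yes

Common attributes: Rel1 ∩ Rel2 = {P2, P4, P5}.
Closure of {P2, P4, P5}: P4 → P2, P3 applies, adding P3; P2 → P1 applies, adding P1. So (P2, P4, P5)⁺ = {P1, P2, P3, P4, P5}.
This closure contains every attribute of Rel1, so Rel1 ∩ Rel2 → Rel1. The join is lossless.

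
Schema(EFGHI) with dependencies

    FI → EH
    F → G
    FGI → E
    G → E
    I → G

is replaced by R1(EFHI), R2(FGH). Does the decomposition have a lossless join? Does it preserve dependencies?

Lossless test: (FH)⁺ = {EFGH}, which contains all of one fragment — lossless.
Dependency preservation: the restricted closure of {G} across the fragments never reaches {E}, so G → E cannot be enforced without a join — not preserved.

lossless but not dependency-preserving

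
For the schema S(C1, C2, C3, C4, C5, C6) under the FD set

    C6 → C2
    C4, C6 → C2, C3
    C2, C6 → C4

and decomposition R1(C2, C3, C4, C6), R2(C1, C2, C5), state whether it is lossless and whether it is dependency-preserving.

lossy but dependency-preserving

Lossless test: (C2)⁺ = {C2}, which is a superkey of neither fragment — lossy.
Dependency preservation: every FD's attributes lie within a single fragment, so each can be enforced locally — preserved.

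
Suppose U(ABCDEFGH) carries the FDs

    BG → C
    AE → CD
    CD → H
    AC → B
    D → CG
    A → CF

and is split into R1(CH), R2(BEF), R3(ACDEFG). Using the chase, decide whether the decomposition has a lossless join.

No

Chase test. Columns are ABCDEFGH; row i has aⱼ where attribute j ∈ Ri, else bᵢⱼ.
Initial tableau (one row per fragment):
  row 1: b11 b12 a3 b14 b15 b16 b17 a8
  row 2: b21 a2 b23 b24 a5 a6 b27 b28
  row 3: a1 b32 a3 a4 a5 a6 a7 b38
No row becomes fully distinguished — the join is lossy.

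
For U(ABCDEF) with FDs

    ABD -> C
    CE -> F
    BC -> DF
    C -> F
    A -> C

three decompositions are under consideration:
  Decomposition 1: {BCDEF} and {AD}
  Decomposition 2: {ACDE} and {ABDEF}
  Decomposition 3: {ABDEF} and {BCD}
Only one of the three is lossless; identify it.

Decomposition 2

Decomposition 1: common = {D}, closure = {D} → lossy.
Decomposition 2: common = {ADE}, closure = {ACDEF} → lossless.
Decomposition 3: common = {BD}, closure = {BD} → lossy.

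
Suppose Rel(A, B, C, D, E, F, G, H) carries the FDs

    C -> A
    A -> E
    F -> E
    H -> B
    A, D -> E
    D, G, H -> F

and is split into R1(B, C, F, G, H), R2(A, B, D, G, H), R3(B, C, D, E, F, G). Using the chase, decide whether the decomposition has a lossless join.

Chase test. Columns are A, B, C, D, E, F, G, H; row i has aⱼ where attribute j ∈ Ri, else bᵢⱼ.
Initial tableau (one row per fragment):
  row 1: b11 a2 a3 b14 b15 a6 a7 a8
  row 2: a1 a2 b23 a4 b25 b26 a7 a8
  row 3: b31 a2 a3 a4 a5 a6 a7 b38
Rows 1 and 3 agree on C; apply C→A and equate their A entries.
Rows 1 and 3 agree on A; apply A→E and equate their E entries.
No row becomes fully distinguished — the join is lossy.

No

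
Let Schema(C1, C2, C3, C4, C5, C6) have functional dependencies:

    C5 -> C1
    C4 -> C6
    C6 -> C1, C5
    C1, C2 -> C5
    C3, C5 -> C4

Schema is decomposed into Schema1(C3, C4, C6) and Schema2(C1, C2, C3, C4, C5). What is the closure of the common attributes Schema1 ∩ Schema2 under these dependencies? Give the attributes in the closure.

C1, C3, C4, C5, C6

Schema1 ∩ Schema2 = {C3, C4}.
C4 → C6 applies, adding C6
C6 → C1, C5 applies, adding C1, C5
Closure: {C1, C3, C4, C5, C6}.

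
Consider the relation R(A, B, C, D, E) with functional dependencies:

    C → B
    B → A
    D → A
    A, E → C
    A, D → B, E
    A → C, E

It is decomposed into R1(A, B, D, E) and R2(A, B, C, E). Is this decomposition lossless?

Common attributes: R1 ∩ R2 = {A, B, E}.
Closure of {A, B, E}: A, E → C applies, adding C. So (A, B, E)⁺ = {A, B, C, E}.
This closure contains every attribute of R2, so R1 ∩ R2 → R2. The join is lossless.

Yes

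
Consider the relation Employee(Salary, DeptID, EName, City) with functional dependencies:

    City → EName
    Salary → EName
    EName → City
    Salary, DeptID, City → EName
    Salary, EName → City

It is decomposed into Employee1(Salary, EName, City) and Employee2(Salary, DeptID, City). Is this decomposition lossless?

Common attributes: Employee1 ∩ Employee2 = {Salary, City}.
Closure of {Salary, City}: City → EName applies, adding EName. So (Salary, City)⁺ = {Salary, EName, City}.
This closure contains every attribute of Employee1, so Employee1 ∩ Employee2 → Employee1. The join is lossless.

Yes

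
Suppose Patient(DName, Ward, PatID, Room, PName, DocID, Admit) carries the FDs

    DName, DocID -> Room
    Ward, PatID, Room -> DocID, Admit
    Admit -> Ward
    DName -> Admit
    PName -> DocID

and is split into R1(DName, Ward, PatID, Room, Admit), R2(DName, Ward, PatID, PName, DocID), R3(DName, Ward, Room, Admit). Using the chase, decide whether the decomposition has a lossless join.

No

Chase test. Columns are DName, Ward, PatID, Room, PName, DocID, Admit; row i has aⱼ where attribute j ∈ Ri, else bᵢⱼ.
Initial tableau (one row per fragment):
  row 1: a1 a2 a3 a4 b15 b16 a7
  row 2: a1 a2 a3 b24 a5 a6 b27
  row 3: a1 a2 b33 a4 b35 b36 a7
Rows 1 and 2 agree on DName; apply DName→Admit and equate their Admit entries.
No row becomes fully distinguished — the join is lossy.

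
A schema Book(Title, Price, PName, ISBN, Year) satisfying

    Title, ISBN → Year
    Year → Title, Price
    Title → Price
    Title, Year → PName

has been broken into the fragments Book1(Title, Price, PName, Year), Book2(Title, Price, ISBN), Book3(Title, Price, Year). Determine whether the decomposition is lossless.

Chase test. Columns are Title, Price, PName, ISBN, Year; row i has aⱼ where attribute j ∈ Booki, else bᵢⱼ.
Initial tableau (one row per fragment):
  row 1: a1 a2 a3 b14 a5
  row 2: a1 a2 b23 a4 b25
  row 3: a1 a2 b33 b34 a5
Rows 1 and 3 agree on Title, Year; apply Title, Year→PName and equate their PName entries.
No row becomes fully distinguished — the join is lossy.

No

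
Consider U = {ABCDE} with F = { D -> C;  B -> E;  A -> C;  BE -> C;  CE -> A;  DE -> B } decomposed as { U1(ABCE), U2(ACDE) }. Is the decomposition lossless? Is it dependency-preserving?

Lossless test: (ACE)⁺ = {ACE}, which is a superkey of neither fragment — lossy.
Dependency preservation: the restricted closure of {DE} across the fragments never reaches {B}, so DE → B cannot be enforced without a join — not preserved.

lossy and not dependency-preserving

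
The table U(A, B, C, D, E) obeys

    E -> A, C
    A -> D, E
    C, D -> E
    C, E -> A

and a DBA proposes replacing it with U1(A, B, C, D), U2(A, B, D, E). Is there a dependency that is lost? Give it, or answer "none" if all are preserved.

E → A, C: restricted closure across fragments reaches A, C.
A → D, E lies within U2.
C, D → E: restricted closure across fragments reaches E.
C, E → A: restricted closure across fragments reaches A.
Every dependency is enforceable on the fragments, so the decomposition is dependency-preserving.

none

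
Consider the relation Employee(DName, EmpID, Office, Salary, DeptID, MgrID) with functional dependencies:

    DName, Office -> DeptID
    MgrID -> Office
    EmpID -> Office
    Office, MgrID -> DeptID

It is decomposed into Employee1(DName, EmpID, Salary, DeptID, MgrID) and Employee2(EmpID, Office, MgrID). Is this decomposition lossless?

Common attributes: Employee1 ∩ Employee2 = {EmpID, MgrID}.
Closure of {EmpID, MgrID}: MgrID → Office applies, adding Office; Office, MgrID → DeptID applies, adding DeptID. So (EmpID, MgrID)⁺ = {EmpID, Office, DeptID, MgrID}.
This closure contains every attribute of Employee2, so Employee1 ∩ Employee2 → Employee2. The join is lossless.

Yes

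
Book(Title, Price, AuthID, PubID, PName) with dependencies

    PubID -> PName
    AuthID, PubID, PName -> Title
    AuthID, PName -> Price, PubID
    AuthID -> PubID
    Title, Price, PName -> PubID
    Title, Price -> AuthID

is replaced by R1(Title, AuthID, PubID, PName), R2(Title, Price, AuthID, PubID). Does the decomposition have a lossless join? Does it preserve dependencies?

lossless and dependency-preserving

Lossless test: (Title, AuthID, PubID)⁺ = {Title, Price, AuthID, PubID, PName}, which contains all of one fragment — lossless.
Dependency preservation: AuthID, PName → Price, PubID; Title, Price, PName → PubID are not contained in any single fragment, but the restricted closure of each left-hand side across the fragments still reaches the right-hand side; the remaining FDs each lie inside some fragment. All dependencies are preserved.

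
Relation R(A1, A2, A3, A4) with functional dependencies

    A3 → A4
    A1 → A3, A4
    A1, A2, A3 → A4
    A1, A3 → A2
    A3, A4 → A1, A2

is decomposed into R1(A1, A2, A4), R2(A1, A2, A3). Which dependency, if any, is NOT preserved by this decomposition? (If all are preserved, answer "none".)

none

A3 → A4: restricted closure across fragments reaches A4.
A1 → A3, A4: restricted closure across fragments reaches A3, A4.
A1, A2, A3 → A4: restricted closure across fragments reaches A4.
A1, A3 → A2 lies within R2.
A3, A4 → A1, A2: restricted closure across fragments reaches A1, A2.
Every dependency is enforceable on the fragments, so the decomposition is dependency-preserving.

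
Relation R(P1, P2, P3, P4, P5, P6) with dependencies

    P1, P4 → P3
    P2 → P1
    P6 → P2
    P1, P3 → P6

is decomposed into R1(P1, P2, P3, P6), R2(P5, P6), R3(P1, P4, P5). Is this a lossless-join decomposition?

No

Chase test. Columns are P1, P2, P3, P4, P5, P6; row i has aⱼ where attribute j ∈ Ri, else bᵢⱼ.
Initial tableau (one row per fragment):
  row 1: a1 a2 a3 b14 b15 a6
  row 2: b21 b22 b23 b24 a5 a6
  row 3: a1 b32 b33 a4 a5 b36
Rows 1 and 2 agree on P6; apply P6→P2 and equate their P2 entries.
Rows 1 and 2 agree on P2; apply P2→P1 and equate their P1 entries.
No row becomes fully distinguished — the join is lossy.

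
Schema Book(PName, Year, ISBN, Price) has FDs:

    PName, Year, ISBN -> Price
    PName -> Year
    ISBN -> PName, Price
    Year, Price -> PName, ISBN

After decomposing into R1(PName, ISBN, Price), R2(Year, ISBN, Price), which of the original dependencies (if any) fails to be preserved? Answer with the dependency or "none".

PName -> Year

Check PName → Year: no single fragment contains all of {PName, Year}, and the restricted closure of {PName} across the fragments never reaches {Year}.
PName, Year, ISBN → Price is preserved.
ISBN → PName, Price is preserved.
Year, Price → PName, ISBN is preserved.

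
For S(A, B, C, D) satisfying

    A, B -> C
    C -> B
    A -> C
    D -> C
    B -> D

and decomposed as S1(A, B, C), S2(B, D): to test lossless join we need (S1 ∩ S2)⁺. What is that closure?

S1 ∩ S2 = {B}.
B → D applies, adding D
D → C applies, adding C
Closure: {B, C, D}.

B, C, D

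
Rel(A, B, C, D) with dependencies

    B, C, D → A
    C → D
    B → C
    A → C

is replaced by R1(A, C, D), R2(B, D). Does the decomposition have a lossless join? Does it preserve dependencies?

Lossless test: (D)⁺ = {D}, which is a superkey of neither fragment — lossy.
Dependency preservation: the restricted closure of {B, C, D} across the fragments never reaches {A}, so B, C, D → A cannot be enforced without a join — not preserved.

lossy and not dependency-preserving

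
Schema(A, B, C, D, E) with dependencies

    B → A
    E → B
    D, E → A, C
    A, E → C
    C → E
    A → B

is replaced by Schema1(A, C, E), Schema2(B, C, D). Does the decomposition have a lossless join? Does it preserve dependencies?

Lossless test: (C)⁺ = {A, B, C, E}, which contains all of one fragment — lossless.
Dependency preservation: the restricted closure of {B} across the fragments never reaches {A}, so B → A cannot be enforced without a join — not preserved.

lossless but not dependency-preserving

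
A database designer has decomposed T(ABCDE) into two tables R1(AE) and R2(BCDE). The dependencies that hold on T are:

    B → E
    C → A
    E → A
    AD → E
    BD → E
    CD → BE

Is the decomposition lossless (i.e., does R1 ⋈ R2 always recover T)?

Common attributes: R1 ∩ R2 = {E}.
Closure of {E}: E → A applies, adding A. So (E)⁺ = {AE}.
This closure contains every attribute of R1, so R1 ∩ R2 → R1. The join is lossless.

Yes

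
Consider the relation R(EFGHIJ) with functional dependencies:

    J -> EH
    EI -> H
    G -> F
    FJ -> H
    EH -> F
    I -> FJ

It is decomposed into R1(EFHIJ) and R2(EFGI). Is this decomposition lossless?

Common attributes: R1 ∩ R2 = {EFI}.
Closure of {EFI}: EI → H applies, adding H; I → FJ applies, adding J. So (EFI)⁺ = {EFHIJ}.
This closure contains every attribute of R1, so R1 ∩ R2 → R1. The join is lossless.

Yes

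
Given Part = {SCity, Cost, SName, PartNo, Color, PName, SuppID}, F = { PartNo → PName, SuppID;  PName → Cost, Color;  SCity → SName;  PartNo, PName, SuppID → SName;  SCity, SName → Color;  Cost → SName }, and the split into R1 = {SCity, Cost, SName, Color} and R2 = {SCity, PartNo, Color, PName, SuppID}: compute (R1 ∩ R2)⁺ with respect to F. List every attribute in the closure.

SCity, SName, Color

R1 ∩ R2 = {SCity, Color}.
SCity → SName applies, adding SName
Closure: {SCity, SName, Color}.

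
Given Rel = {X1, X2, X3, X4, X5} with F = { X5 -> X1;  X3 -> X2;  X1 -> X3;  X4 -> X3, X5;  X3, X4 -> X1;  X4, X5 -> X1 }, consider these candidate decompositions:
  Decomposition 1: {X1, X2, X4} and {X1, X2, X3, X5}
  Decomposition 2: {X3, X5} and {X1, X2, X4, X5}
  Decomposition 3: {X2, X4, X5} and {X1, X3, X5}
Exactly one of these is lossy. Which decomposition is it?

Decomposition 1: common = {X1, X2}, closure = {X1, X2, X3} → lossy.
Decomposition 2: common = {X5}, closure = {X1, X2, X3, X5} → lossless.
Decomposition 3: common = {X5}, closure = {X1, X2, X3, X5} → lossless.

Decomposition 1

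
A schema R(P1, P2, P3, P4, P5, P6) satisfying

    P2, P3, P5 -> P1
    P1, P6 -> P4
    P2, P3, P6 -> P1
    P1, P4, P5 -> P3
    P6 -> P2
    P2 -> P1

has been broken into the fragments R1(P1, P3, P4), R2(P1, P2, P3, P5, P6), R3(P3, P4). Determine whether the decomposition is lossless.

No

Chase test. Columns are P1, P2, P3, P4, P5, P6; row i has aⱼ where attribute j ∈ Ri, else bᵢⱼ.
Initial tableau (one row per fragment):
  row 1: a1 b12 a3 a4 b15 b16
  row 2: a1 a2 a3 b24 a5 a6
  row 3: b31 b32 a3 a4 b35 b36
No row becomes fully distinguished — the join is lossy.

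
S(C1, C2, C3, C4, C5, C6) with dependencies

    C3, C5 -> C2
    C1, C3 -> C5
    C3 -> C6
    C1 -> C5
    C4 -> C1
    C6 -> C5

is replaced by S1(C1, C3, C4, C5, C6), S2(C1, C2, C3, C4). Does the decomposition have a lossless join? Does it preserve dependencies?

Lossless test: (C1, C3, C4)⁺ = {C1, C2, C3, C4, C5, C6}, which contains all of one fragment — lossless.
Dependency preservation: C3, C5 → C2 is not contained in any single fragment, but the restricted closure of its left-hand side across the fragments still reaches the right-hand side; the remaining FDs each lie inside some fragment. All dependencies are preserved.

lossless and dependency-preserving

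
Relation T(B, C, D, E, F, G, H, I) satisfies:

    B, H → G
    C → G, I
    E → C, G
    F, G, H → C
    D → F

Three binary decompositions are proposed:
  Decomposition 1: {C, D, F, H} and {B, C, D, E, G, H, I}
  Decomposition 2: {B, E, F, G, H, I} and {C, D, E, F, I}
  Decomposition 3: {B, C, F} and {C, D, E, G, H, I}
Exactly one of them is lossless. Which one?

Decomposition 1

Decomposition 1: common = {C, D, H}, closure = {C, D, F, G, H, I} → lossless.
Decomposition 2: common = {E, F, I}, closure = {C, E, F, G, I} → lossy.
Decomposition 3: common = {C}, closure = {C, G, I} → lossy.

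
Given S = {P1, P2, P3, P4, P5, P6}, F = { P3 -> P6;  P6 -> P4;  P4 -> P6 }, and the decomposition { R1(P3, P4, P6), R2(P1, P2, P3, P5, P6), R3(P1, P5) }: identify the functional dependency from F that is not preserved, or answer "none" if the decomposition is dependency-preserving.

P3 → P6 lies within R1.
P6 → P4 lies within R1.
P4 → P6 lies within R1.
Every dependency is enforceable on the fragments, so the decomposition is dependency-preserving.

none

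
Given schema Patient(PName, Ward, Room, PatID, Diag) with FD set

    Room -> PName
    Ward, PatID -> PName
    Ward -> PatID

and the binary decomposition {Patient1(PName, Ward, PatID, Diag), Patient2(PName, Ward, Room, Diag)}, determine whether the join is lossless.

Common attributes: Patient1 ∩ Patient2 = {PName, Ward, Diag}.
Closure of {PName, Ward, Diag}: Ward → PatID applies, adding PatID. So (PName, Ward, Diag)⁺ = {PName, Ward, PatID, Diag}.
This closure contains every attribute of Patient1, so Patient1 ∩ Patient2 → Patient1. The join is lossless.

Yes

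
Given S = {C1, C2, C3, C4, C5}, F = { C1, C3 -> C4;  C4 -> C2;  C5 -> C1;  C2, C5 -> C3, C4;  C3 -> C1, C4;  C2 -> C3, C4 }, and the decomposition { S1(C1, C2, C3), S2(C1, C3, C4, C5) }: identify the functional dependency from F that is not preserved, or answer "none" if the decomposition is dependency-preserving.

none

C1, C3 → C4 lies within S2.
C4 → C2: restricted closure across fragments reaches C2.
C5 → C1 lies within S2.
C2, C5 → C3, C4: restricted closure across fragments reaches C3, C4.
C3 → C1, C4 lies within S2.
C2 → C3, C4: restricted closure across fragments reaches C3, C4.
Every dependency is enforceable on the fragments, so the decomposition is dependency-preserving.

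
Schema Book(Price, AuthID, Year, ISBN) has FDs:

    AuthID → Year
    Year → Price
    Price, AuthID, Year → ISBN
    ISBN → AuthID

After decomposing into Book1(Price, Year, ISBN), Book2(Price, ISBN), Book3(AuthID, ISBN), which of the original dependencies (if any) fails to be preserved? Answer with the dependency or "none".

AuthID → Year: restricted closure across fragments reaches Year.
Year → Price lies within Book1.
Price, AuthID, Year → ISBN: restricted closure across fragments reaches ISBN.
ISBN → AuthID lies within Book3.
Every dependency is enforceable on the fragments, so the decomposition is dependency-preserving.

none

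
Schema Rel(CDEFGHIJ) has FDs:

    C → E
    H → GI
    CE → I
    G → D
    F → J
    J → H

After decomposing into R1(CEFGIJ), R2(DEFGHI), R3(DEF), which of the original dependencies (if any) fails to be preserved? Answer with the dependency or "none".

Check J → H: no single fragment contains all of {HJ}, and the restricted closure of {J} across the fragments never reaches {H}.
C → E is preserved.
H → GI is preserved.
CE → I is preserved.
G → D is preserved.
F → J is preserved.

J → H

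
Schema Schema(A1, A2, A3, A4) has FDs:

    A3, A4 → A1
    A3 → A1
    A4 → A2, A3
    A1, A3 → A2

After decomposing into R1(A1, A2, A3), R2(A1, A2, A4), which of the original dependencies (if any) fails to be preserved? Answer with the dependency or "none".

A4 → A2, A3

Check A4 → A2, A3: no single fragment contains all of {A2, A3, A4}, and the restricted closure of {A4} across the fragments never reaches {A2, A3}.
A3, A4 → A1 is preserved.
A3 → A1 is preserved.
A1, A3 → A2 is preserved.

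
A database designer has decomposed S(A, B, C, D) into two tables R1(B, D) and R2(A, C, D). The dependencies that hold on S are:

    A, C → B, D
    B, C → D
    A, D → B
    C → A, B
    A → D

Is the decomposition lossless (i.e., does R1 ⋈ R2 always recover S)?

Common attributes: R1 ∩ R2 = {D}.
No dependency enlarges {D}, so (D)⁺ = {D}.
The closure contains neither all of R1 = {B, D} nor all of R2 = {A, C, D}, so the common attributes are not a superkey of either fragment. The join is lossy.

No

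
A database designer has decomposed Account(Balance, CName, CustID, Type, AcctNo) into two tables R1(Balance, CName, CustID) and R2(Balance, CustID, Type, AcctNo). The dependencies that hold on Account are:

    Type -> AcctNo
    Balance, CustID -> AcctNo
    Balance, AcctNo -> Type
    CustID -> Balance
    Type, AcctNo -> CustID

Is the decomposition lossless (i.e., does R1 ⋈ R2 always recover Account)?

Yes

Common attributes: R1 ∩ R2 = {Balance, CustID}.
Closure of {Balance, CustID}: Balance, CustID → AcctNo applies, adding AcctNo; Balance, AcctNo → Type applies, adding Type. So (Balance, CustID)⁺ = {Balance, CustID, Type, AcctNo}.
This closure contains every attribute of R2, so R1 ∩ R2 → R2. The join is lossless.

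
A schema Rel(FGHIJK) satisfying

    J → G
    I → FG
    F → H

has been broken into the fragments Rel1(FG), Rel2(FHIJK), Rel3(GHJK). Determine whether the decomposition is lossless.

Chase test. Columns are FGHIJK; row i has aⱼ where attribute j ∈ Reli, else bᵢⱼ.
Initial tableau (one row per fragment):
  row 1: a1 a2 b13 b14 b15 b16
  row 2: a1 b22 a3 a4 a5 a6
  row 3: b31 a2 a3 b34 a5 a6
Rows 2 and 3 agree on J; apply J→G and equate their G entries.
Rows 1 and 2 agree on F; apply F→H and equate their H entries.
Row 2 is now all distinguished symbols — the join is lossless.

Yes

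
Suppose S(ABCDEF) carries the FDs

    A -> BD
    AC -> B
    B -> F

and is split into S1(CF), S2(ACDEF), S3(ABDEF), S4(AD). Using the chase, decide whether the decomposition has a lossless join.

Chase test. Columns are ABCDEF; row i has aⱼ where attribute j ∈ Si, else bᵢⱼ.
Initial tableau (one row per fragment):
  row 1: b11 b12 a3 b14 b15 a6
  row 2: a1 b22 a3 a4 a5 a6
  row 3: a1 a2 b33 a4 a5 a6
  row 4: a1 b42 b43 a4 b45 b46
Rows 2 and 3 agree on A; apply A→BD and equate their BD entries.
Rows 2 and 4 agree on A; apply A→BD and equate their BD entries.
Rows 2 and 4 agree on B; apply B→F and equate their F entries.
Row 2 is now all distinguished symbols — the join is lossless.

Yes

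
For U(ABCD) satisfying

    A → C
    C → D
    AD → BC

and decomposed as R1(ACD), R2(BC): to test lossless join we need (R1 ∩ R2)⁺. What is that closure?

CD

R1 ∩ R2 = {C}.
C → D applies, adding D
Closure: {CD}.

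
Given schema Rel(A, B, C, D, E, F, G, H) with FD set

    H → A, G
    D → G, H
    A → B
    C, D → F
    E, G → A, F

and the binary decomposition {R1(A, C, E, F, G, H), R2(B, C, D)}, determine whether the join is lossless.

Common attributes: R1 ∩ R2 = {C}.
No dependency enlarges {C}, so (C)⁺ = {C}.
The closure contains neither all of R1 = {A, C, E, F, G, H} nor all of R2 = {B, C, D}, so the common attributes are not a superkey of either fragment. The join is lossy.

No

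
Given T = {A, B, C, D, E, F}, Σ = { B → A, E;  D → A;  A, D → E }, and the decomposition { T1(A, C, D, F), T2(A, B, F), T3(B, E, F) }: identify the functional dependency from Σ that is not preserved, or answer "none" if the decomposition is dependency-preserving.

A, D → E

Check A, D → E: no single fragment contains all of {A, D, E}, and the restricted closure of {A, D} across the fragments never reaches {E}.
B → A, E is preserved.
D → A is preserved.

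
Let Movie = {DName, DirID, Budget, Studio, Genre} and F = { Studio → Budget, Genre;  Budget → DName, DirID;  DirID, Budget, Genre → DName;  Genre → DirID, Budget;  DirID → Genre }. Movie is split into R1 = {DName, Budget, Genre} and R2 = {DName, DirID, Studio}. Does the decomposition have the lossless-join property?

No

Common attributes: R1 ∩ R2 = {DName}.
No dependency enlarges {DName}, so (DName)⁺ = {DName}.
The closure contains neither all of R1 = {DName, Budget, Genre} nor all of R2 = {DName, DirID, Studio}, so the common attributes are not a superkey of either fragment. The join is lossy.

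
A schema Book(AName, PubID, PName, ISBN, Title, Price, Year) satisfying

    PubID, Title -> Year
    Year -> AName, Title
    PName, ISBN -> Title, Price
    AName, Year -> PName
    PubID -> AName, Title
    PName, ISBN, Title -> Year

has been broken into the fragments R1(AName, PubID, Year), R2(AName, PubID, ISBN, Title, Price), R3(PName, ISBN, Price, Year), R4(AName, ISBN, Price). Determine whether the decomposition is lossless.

Yes

Chase test. Columns are AName, PubID, PName, ISBN, Title, Price, Year; row i has aⱼ where attribute j ∈ Ri, else bᵢⱼ.
Initial tableau (one row per fragment):
  row 1: a1 a2 b13 b14 b15 b16 a7
  row 2: a1 a2 b23 a4 a5 a6 b27
  row 3: b31 b32 a3 a4 b35 a6 a7
  row 4: a1 b42 b43 a4 b45 a6 b47
Rows 1 and 3 agree on Year; apply Year→AName, Title and equate their AName, Title entries.
Rows 1 and 3 agree on AName, Year; apply AName, Year→PName and equate their PName entries.
Rows 1 and 2 agree on PubID; apply PubID→AName, Title and equate their AName, Title entries.
Rows 1 and 2 agree on PubID, Title; apply PubID, Title→Year and equate their Year entries.
Rows 1 and 2 agree on AName, Year; apply AName, Year→PName and equate their PName entries.
Row 2 is now all distinguished symbols — the join is lossless.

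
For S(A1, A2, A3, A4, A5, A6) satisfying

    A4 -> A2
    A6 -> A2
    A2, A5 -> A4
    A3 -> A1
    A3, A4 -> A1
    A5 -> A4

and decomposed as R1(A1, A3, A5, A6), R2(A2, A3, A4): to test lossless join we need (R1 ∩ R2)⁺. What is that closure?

A1, A3

R1 ∩ R2 = {A3}.
A3 → A1 applies, adding A1
Closure: {A1, A3}.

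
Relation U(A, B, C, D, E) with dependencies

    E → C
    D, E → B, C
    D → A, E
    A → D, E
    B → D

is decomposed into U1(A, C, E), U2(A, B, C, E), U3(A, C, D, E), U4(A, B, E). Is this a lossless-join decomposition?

Chase test. Columns are A, B, C, D, E; row i has aⱼ where attribute j ∈ Ui, else bᵢⱼ.
Initial tableau (one row per fragment):
  row 1: a1 b12 a3 b14 a5
  row 2: a1 a2 a3 b24 a5
  row 3: a1 b32 a3 a4 a5
  row 4: a1 a2 b43 b44 a5
Rows 1 and 4 agree on E; apply E→C and equate their C entries.
Rows 1 and 2 agree on A; apply A→D, E and equate their D, E entries.
Rows 1 and 3 agree on A; apply A→D, E and equate their D, E entries.
Rows 1 and 4 agree on A; apply A→D, E and equate their D, E entries.
Rows 1 and 2 agree on D, E; apply D, E→B, C and equate their B, C entries.
Rows 1 and 3 agree on D, E; apply D, E→B, C and equate their B, C entries.
Row 1 is now all distinguished symbols — the join is lossless.

Yes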